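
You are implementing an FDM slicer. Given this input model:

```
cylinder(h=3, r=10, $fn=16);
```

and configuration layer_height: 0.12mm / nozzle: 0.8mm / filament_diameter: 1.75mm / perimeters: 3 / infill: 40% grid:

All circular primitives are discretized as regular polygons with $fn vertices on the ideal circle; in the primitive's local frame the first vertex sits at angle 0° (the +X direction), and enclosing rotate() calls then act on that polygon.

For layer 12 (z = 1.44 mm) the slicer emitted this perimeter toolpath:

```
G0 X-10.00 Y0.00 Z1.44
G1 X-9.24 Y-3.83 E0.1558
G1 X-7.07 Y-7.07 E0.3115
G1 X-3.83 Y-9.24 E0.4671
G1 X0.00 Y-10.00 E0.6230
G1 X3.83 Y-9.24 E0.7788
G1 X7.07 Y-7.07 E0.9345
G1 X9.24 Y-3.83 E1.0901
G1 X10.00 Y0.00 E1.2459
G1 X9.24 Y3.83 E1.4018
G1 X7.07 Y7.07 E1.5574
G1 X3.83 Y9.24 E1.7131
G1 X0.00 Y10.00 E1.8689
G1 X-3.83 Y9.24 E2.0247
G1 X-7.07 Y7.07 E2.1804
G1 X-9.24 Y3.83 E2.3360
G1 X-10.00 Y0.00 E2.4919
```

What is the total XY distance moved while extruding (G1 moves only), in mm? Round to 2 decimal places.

Sum the Euclidean lengths of each G1 segment: total = 62.43 mm.

62.43 mm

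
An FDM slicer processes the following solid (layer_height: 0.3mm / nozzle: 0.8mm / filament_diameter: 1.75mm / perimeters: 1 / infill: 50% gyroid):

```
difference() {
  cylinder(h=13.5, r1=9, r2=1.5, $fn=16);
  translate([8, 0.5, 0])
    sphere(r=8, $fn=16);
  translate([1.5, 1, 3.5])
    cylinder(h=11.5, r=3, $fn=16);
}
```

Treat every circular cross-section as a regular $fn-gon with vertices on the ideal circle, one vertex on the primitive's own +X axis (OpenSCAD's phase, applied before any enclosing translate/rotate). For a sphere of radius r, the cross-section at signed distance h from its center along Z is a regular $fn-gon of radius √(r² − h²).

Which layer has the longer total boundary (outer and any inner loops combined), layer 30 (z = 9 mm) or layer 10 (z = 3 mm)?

layer 10 (z = 3 mm)

Layer 30 (z = 9): the cone contributes a regular 16-gon of circumradius 4.000 (interpolated between r1=9 and r2=1.5 at t=0.667) (perimeter = 2·16·4.000·sin(180°/16) = 24.97 mm); the sphere at (8, 0.5) is not intersected at this z (|z−center|=9.000 > r=8); the r=3 cylinder at (1.5, 1) contributes a regular 16-gon of circumradius 3 (perimeter = 2·16·3.000·sin(180°/16) = 18.73 mm); Taking the first minus the rest: starting from the cone, the r=3 cylinder at (1.5, 1) partially overlaps it — only the 23.98 mm² overlap (of its 27.55 mm²) is removed, clipping the outline — boundary = 30.03 mm. So its perimeter = 30.03 mm. Layer 10 (z = 3): the cone: at t=0.222 of its height the radius interpolates to r₁+(r₂−r₁)t = 7.333, giving a regular 16-gon of that circumradius (perimeter = 2·16·7.333·sin(180°/16) = 45.78 mm); the sphere at (8, 0.5): section is a regular 16-gon, circumradius = √(r²−h²) = √(8²−3²) = 7.416 (perimeter = 2·16·7.416·sin(180°/16) = 46.30 mm); the cylinder at (1.5, 1) is absent (z outside [3.5, 15]); Subtracting the remaining from the first: starting from the cone, the r=8 sphere at (8, 0.5) partially overlaps it — only the 55.99 mm² overlap (of its 168.38 mm²) is removed, clipping the outline — boundary = 45.70 mm. So its perimeter = 45.70 mm. Layer 10 is larger (45.70 vs 30.03 mm).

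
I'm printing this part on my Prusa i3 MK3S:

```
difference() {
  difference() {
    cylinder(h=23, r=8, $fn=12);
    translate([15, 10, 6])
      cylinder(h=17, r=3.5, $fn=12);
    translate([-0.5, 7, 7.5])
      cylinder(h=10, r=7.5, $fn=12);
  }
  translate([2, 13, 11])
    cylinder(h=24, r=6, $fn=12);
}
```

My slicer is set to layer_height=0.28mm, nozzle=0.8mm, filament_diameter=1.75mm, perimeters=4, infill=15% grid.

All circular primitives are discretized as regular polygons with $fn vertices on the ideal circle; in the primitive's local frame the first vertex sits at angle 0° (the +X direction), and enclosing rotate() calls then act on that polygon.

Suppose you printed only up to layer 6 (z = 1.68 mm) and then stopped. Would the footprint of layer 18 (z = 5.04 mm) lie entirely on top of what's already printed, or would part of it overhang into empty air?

entirely on top

Compare the two slices. At z = 1.68: the r=8 cylinder gives a regular 12-gon of circumradius 8 (constant along its height) (area = (12/2)·8.000²·sin(360°/12) = 192.00 mm²); the cylinder at (15, 10) is not intersected at this z (z outside [6, 23]); the cylinder at (-0.5, 7) is not intersected at this z (z outside [7.5, 17.5]); Subtracting the remaining from the first: none of the subtracted shapes is present at this height, so the r=8 cylinder is unchanged — area = 192.00 mm²; the cylinder at (2, 13) is absent (z outside [11, 35]); Subtracting the remaining from the first: none of the subtracted shapes is present at this height, so that combined region is unchanged — area = 192.00 mm². At z = 5.04: the r=8 cylinder contributes a regular 12-gon of circumradius 8 (area = (12/2)·8.000²·sin(360°/12) = 192.00 mm²); the cylinder at (15, 10) is absent (z outside [6, 23]); the cylinder at (-0.5, 7) does not reach this height (z outside [7.5, 17.5]); Taking the first minus the rest: none of the subtracted shapes is present at this height, so the r=8 cylinder is unchanged — area = 192.00 mm²; the cylinder at (2, 13) is not intersected at this z (z outside [11, 35]); Taking the first minus the rest: none of the subtracted shapes is present at this height, so that combined region is unchanged — area = 192.00 mm². Checking containment: the cross-section at z = 5.04 is a subset of the cross-section at z = 1.68.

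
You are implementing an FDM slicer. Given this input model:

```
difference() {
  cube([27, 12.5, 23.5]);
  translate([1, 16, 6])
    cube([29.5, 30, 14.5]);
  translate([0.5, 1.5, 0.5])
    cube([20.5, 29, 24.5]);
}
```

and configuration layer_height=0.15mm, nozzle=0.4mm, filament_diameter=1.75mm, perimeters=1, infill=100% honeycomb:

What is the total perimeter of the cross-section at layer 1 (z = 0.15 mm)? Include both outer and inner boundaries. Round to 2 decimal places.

At z = 0.15 mm: the cube (footprint 27×12.5) is included at this height (perimeter 79.00 mm); the cube at (1, 16) is not intersected at this z (z outside [6, 20.5]); the cube at (0.5, 1.5) does not reach this height (z outside [0.5, 25]); After the difference (first − rest): none of the subtracted shapes is present at this height, so the 27×12.5 cube is unchanged — boundary = 79.00 mm. Overall, the cross-section is a single solid region. Total boundary length (outer) = 79.00 mm.

79.00 mm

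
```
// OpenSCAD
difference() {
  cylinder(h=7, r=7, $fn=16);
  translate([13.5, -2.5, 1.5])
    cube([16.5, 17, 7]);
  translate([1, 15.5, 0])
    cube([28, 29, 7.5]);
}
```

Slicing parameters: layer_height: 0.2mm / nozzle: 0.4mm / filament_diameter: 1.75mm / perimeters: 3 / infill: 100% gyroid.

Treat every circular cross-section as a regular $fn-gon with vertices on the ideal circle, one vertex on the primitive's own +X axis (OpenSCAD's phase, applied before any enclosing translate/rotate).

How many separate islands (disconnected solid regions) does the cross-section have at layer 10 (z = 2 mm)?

At z = 2 mm: the r=7 cylinder gives a regular 16-gon of circumradius 7 (constant along its height); the 16.5×17 cube at (13.5, -2.5) contributes its full rectangle; the cube at (1, 15.5) is present — its section is the full 28×29 rectangle; After the difference (first − rest): starting from the r=7 cylinder, the 16.5×17 cube at (13.5, -2.5) misses the remaining region (no effect); the 28×29 cube at (1, 15.5) misses the remaining region (no effect) — 1 connected region. Overall, the cross-section is a single solid region. Island count = 1.

1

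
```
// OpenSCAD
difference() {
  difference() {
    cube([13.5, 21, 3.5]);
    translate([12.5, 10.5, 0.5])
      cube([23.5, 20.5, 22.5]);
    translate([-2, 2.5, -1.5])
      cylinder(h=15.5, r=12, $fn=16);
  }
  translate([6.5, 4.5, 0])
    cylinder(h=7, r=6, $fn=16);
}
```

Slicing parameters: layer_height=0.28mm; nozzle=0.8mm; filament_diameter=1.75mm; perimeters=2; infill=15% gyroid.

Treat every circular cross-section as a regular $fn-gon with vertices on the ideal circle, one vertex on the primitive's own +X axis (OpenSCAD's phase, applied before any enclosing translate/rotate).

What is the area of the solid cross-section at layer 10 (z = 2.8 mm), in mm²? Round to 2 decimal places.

137.67 mm²

At z = 2.8 mm: the cube (footprint 13.5×21) is included at this height (area 283.50 mm²); the 23.5×20.5 cube at (12.5, 10.5) contributes its full rectangle (area 481.75 mm²); the r=12 cylinder at (-2, 2.5) gives a regular 16-gon of circumradius 12 (constant along its height) (area = (16/2)·12.000²·sin(360°/16) = 440.85 mm²); After the difference (first − rest): starting from the 13.5×21 cube (283.50 mm²), the 23.5×20.5 cube at (12.5, 10.5) partially overlaps it — only the 10.50 mm² overlap (of its 481.75 mm²) is removed, clipping the outline; the r=12 cylinder at (-2, 2.5) partially overlaps it — only the 110.99 mm² overlap (of its 440.85 mm²) is removed, clipping the outline — area = 162.01 mm²; the r=6 cylinder at (6.5, 4.5) gives a regular 16-gon of circumradius 6 (constant along its height) (area = (16/2)·6.000²·sin(360°/16) = 110.21 mm²); After the difference (first − rest): starting from the result so far (162.01 mm²), the r=6 cylinder at (6.5, 4.5) partially overlaps it — only the 24.34 mm² overlap (of its 110.21 mm²) is removed, clipping the outline — area = 137.67 mm². Overall, the cross-section is a single solid region. Net area = 137.67 mm².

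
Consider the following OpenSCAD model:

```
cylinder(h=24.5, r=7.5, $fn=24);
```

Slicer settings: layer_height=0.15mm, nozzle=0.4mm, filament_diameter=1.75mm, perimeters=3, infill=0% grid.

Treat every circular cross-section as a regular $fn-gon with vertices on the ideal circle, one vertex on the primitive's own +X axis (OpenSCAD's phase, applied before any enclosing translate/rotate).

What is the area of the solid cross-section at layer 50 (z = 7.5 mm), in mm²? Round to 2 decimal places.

At z = 7.5 mm: the r=7.5 cylinder gives a regular 24-gon of circumradius 7.5 (constant along its height) (area = (24/2)·7.500²·sin(360°/24) = 174.70 mm²). Overall, the cross-section is a single solid region. Net area = 174.70 mm².

174.70 mm²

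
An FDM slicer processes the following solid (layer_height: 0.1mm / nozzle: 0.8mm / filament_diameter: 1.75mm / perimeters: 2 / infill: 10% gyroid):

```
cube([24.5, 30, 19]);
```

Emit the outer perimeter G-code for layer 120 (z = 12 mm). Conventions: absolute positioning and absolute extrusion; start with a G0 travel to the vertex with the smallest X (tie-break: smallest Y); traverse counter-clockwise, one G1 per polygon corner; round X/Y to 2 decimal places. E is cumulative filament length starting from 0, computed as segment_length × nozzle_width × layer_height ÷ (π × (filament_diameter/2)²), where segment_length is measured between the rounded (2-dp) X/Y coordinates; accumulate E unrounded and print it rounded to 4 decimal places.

G0 X0.00 Y0.00 Z12.00
G1 X24.50 Y0.00 E0.8149
G1 X24.50 Y30.00 E1.8127
G1 X0.00 Y30.00 E2.6276
G1 X0.00 Y0.00 E3.6254

At z = 12 mm: the cube (footprint 24.5×30) is included at this height. The outline is a single polygon with 4 vertices. Extrusion per mm of travel: 0.8 × 0.1 / (π × 0.875²) = 0.033260. Accumulating E over each segment gives final E = 3.6254.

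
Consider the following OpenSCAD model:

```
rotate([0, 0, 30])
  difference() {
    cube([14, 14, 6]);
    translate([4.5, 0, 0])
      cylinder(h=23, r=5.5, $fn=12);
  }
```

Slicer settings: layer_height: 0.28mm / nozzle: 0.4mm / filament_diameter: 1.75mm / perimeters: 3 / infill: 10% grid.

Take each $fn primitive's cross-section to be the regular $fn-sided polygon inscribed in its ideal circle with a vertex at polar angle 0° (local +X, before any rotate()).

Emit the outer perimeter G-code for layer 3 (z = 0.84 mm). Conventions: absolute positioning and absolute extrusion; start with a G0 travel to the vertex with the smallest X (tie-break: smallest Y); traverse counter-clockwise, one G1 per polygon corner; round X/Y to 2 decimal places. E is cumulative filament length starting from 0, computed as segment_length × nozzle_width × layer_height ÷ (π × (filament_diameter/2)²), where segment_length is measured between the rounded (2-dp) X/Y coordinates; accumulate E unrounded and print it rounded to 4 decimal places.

G0 X-7.00 Y12.12 Z0.84
G1 X-1.51 Y2.61 E0.5113
G1 X-0.87 Y5.00 E0.6265
G1 X1.15 Y7.01 E0.7592
G1 X3.90 Y7.75 E0.8918
G1 X6.65 Y7.01 E1.0244
G1 X8.66 Y5.00 E1.1568
G1 X12.12 Y7.00 E1.3429
G1 X5.12 Y19.12 E1.9946
G1 X-7.00 Y12.12 E2.6463

At z = 0.84 mm: the 14×14 cube contributes its full rectangle; the r=5.5 cylinder at (4.5, 0) contributes a regular 12-gon of circumradius 5.5; Taking the first minus the rest: starting from the 14×14 cube, the r=5.5 cylinder at (4.5, 0) partially overlaps it — only the 43.60 mm² overlap (of its 90.75 mm²) is removed, clipping the outline — 1 connected region; (rotated 30° about Z; rotation is an isometry so areas/perimeters/island counts are preserved). The outline is a single polygon with 9 vertices. Extrusion per mm of travel: 0.4 × 0.28 / (π × 0.875²) = 0.046564. Accumulating E over each segment gives final E = 2.6463.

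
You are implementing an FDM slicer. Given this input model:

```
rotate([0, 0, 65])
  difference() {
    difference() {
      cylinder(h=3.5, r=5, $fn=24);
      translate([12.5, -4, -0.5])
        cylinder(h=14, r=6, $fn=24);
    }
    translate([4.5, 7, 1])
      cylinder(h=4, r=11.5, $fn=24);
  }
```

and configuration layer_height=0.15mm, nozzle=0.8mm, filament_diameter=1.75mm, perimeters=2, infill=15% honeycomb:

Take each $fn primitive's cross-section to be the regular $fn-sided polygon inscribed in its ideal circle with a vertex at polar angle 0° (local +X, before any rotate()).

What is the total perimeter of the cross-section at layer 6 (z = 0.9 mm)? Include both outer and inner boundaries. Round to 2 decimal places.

31.33 mm

At z = 0.9 mm: the r=5 cylinder gives a regular 24-gon of circumradius 5 (constant along its height) (perimeter = 2·24·5.000·sin(180°/24) = 31.33 mm); the r=6 cylinder at (12.5, -4) gives a regular 24-gon of circumradius 6 (constant along its height) (perimeter = 2·24·6.000·sin(180°/24) = 37.59 mm); Subtracting the remaining from the first: starting from the r=5 cylinder, the r=6 cylinder at (12.5, -4) misses the remaining region (no effect) — boundary = 31.33 mm; the cylinder at (4.5, 7) does not reach this height (z outside [1, 5]); After the difference (first − rest): none of the subtracted shapes is present at this height, so the result so far is unchanged — boundary = 31.33 mm; (whole slice rotated 65° about Z — lengths, areas and connectivity unchanged). Overall, the cross-section is a single solid region. Total boundary length (outer) = 31.33 mm.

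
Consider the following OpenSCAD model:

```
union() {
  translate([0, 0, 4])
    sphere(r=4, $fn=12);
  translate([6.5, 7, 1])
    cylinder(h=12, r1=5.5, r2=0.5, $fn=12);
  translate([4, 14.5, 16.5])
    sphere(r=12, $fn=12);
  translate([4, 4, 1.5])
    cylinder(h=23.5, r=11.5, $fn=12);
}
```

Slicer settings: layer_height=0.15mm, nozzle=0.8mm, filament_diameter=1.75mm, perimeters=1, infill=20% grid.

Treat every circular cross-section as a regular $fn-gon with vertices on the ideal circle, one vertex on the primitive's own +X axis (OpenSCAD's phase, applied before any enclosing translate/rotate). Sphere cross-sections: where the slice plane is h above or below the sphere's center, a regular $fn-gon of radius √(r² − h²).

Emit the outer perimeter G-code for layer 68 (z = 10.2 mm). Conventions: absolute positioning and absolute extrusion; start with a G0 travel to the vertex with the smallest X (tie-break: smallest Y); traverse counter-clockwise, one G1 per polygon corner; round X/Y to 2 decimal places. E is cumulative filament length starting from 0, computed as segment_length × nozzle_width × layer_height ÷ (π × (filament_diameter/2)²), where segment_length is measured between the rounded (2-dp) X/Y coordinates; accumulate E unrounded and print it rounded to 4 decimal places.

G0 X-7.50 Y4.00 Z10.20
G1 X-5.96 Y-1.75 E0.2970
G1 X-1.75 Y-5.96 E0.5940
G1 X4.00 Y-7.50 E0.8910
G1 X9.75 Y-5.96 E1.1880
G1 X13.96 Y-1.75 E1.4850
G1 X15.50 Y4.00 E1.7820
G1 X13.96 Y9.75 E2.0790
G1 X13.16 Y10.55 E2.1354
G1 X14.21 Y14.50 E2.3393
G1 X12.84 Y19.61 E2.6033
G1 X9.11 Y23.34 E2.8664
G1 X4.00 Y24.71 E3.1304
G1 X-1.11 Y23.34 E3.3943
G1 X-4.84 Y19.61 E3.6575
G1 X-6.21 Y14.50 E3.9214
G1 X-5.16 Y10.55 E4.1253
G1 X-5.96 Y9.75 E4.1818
G1 X-7.50 Y4.00 E4.4788

At z = 10.2 mm: the sphere is absent (|z−center|=6.200 > r=4); the cone at (6.5, 7) (r1=5.5→r2=0.5) has section circumradius 1.667 here — a regular 12-gon; the sphere at (4, 14.5): section is a regular 12-gon, circumradius = √(r²−h²) = √(12²−6.3²) = 10.213; the cylinder at (4, 4): section is a regular 12-gon, circumradius r=11.5; Taking the union: the regions partially overlap (shared area 147.98 mm²), so overlapping operands fuse into one piece — 1 connected region. The outline is a single polygon with 18 vertices. Extrusion per mm of travel: 0.8 × 0.15 / (π × 0.875²) = 0.049890. Accumulating E over each segment gives final E = 4.4788.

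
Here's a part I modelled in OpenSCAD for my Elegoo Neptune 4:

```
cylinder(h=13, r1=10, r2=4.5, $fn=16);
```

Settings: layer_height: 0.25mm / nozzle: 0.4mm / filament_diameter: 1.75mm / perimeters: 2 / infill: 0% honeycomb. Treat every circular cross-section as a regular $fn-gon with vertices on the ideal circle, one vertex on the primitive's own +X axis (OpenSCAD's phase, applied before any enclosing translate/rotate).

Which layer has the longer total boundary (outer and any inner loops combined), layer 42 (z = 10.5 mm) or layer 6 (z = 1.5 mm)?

Layer 42 (z = 10.5): the cone: at t=0.808 of its height the radius interpolates to r₁+(r₂−r₁)t = 5.558, giving a regular 16-gon of that circumradius (perimeter = 2·16·5.558·sin(180°/16) = 34.70 mm). So its perimeter = 34.70 mm. Layer 6 (z = 1.5): the cone (r1=10→r2=4.5) has section circumradius 9.365 here — a regular 16-gon (perimeter = 2·16·9.365·sin(180°/16) = 58.47 mm). So its perimeter = 58.47 mm. Layer 6 is larger (58.47 vs 34.70 mm).

layer 6 (z = 1.5 mm)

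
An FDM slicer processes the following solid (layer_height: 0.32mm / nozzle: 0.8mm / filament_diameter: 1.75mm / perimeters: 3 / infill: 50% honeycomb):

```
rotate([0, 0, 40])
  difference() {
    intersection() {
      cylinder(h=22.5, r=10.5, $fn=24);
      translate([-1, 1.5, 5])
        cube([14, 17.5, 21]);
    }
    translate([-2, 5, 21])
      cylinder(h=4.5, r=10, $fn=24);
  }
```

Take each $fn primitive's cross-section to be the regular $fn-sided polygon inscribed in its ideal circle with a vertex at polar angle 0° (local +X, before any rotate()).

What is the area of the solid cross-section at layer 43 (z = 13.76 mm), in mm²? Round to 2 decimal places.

78.94 mm²

At z = 13.76 mm: the r=10.5 cylinder gives a regular 24-gon of circumradius 10.5 (constant along its height) (area = (24/2)·10.500²·sin(360°/24) = 342.42 mm²); the cube at (-1, 1.5) is present — its section is the full 14×17.5 rectangle (area 245.00 mm²); After intersecting: the 14×17.5 cube at (-1, 1.5) partially overlaps the r=10.5 cylinder; clipping to the common part keeps 78.94 mm² — area = 78.94 mm²; the cylinder at (-2, 5) does not reach this height (z outside [21, 25.5]); Subtracting the remaining from the first: none of the subtracted shapes is present at this height, so the result so far is unchanged — area = 78.94 mm²; (whole slice rotated 40° about Z — lengths, areas and connectivity unchanged). Overall, the cross-section is a single solid region. Net area = 78.94 mm².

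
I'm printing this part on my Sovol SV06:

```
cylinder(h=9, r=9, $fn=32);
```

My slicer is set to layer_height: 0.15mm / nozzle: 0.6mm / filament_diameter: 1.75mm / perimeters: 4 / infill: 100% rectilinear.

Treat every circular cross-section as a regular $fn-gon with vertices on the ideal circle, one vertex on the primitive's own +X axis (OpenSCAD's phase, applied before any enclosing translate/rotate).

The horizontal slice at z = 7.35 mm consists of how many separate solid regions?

At z = 7.35 mm: the r=9 cylinder contributes a regular 32-gon of circumradius 9. The result has 1 disconnected region.

1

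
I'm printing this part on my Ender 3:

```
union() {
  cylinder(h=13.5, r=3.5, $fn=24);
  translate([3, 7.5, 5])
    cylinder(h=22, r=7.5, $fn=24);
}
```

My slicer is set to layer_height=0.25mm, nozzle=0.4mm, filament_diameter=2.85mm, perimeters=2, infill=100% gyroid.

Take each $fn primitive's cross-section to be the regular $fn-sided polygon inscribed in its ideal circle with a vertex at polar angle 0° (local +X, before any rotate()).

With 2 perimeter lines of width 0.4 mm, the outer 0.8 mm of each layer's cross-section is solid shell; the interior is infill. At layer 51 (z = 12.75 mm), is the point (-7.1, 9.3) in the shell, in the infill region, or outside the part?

At z = 12.75 mm: the cylinder: section is a regular 24-gon, circumradius r=3.5; the r=7.5 cylinder at (3, 7.5) gives a regular 24-gon of circumradius 7.5 (constant along its height); Combining (union): the regions partially overlap (shared area 13.04 mm²), so overlapping operands fuse into one piece — 1 connected region. Overall, the cross-section is a single solid region. The nearest boundary edge runs (-4.50, 7.50)→(-4.24, 9.44); distance from the point to it = 2.81 mm. The point is not inside any of the regions above, so it lies outside the cross-section (2.81 mm from the nearest boundary).

outside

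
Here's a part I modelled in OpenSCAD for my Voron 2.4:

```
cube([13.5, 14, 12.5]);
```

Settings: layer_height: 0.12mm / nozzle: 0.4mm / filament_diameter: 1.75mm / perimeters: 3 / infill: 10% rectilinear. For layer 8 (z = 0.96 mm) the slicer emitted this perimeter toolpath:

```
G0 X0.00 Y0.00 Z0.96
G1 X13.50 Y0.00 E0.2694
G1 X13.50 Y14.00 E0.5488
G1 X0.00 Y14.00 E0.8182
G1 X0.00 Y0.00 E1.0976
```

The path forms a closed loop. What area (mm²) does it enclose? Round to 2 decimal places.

Apply the shoelace formula to the sequence of (X, Y) vertices; enclosed area = 189.00 mm².

189.00 mm²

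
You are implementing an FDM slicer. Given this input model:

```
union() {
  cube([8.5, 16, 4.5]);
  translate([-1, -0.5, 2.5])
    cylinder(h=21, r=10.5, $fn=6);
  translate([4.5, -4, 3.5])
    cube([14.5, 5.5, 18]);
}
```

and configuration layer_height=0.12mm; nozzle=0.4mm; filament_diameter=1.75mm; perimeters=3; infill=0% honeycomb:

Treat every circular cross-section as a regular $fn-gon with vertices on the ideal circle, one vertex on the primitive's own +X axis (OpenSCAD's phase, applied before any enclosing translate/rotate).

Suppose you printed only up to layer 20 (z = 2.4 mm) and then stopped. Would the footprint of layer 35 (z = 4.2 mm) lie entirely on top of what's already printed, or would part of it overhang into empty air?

Compare the two slices. At z = 2.4: the cube (footprint 8.5×16) is included at this height (area 136.00 mm²); the cylinder at (-1, -0.5) is not intersected at this z (z outside [2.5, 23.5]); the cube at (4.5, -4) is not intersected at this z (z outside [3.5, 21.5]); Combining (union): only the 8.5×16 cube is present, so the union is just that shape — area = 136.00 mm². At z = 4.2: the cube (footprint 8.5×16) is included at this height (area 136.00 mm²); the r=10.5 cylinder at (-1, -0.5) gives a regular 6-gon of circumradius 10.5 (constant along its height) (area = (6/2)·10.500²·sin(360°/6) = 286.44 mm²); the cube at (4.5, -4) (footprint 14.5×5.5) is included at this height (area 79.75 mm²); Combining (union): the regions partially overlap — summed areas 502.19 mm² minus the doubly-counted overlap 80.23 mm² gives 421.96 mm² — area = 421.96 mm². Checking containment: at z = 4.2 the cross-section extends beyond the z = 2.4 cross-section by about 285.96 mm².

part overhangs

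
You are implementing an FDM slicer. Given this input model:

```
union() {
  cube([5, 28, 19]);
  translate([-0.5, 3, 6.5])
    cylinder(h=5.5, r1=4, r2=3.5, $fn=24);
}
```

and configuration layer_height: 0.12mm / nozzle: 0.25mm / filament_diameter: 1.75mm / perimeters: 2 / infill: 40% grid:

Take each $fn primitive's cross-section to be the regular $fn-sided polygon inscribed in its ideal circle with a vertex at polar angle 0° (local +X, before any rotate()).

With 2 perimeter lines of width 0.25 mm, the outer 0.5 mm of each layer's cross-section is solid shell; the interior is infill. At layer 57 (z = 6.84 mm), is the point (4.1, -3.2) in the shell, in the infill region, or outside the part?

outside

At z = 6.84 mm: the 5×28 cube contributes its full rectangle; the cone at (-0.5, 3) contributes a regular 24-gon of circumradius 3.969 (interpolated between r1=4 and r2=3.5 at t=0.062); Merging all regions: the regions partially overlap (shared area 19.34 mm²), so overlapping operands fuse into one piece — 1 connected region. Overall, the cross-section is a single solid region. The nearest boundary edge runs (5.00, 0.00)→(2.05, 0.00); distance from the point to it = 3.20 mm. The point is not inside any of the regions above, so it lies outside the cross-section (3.20 mm from the nearest boundary).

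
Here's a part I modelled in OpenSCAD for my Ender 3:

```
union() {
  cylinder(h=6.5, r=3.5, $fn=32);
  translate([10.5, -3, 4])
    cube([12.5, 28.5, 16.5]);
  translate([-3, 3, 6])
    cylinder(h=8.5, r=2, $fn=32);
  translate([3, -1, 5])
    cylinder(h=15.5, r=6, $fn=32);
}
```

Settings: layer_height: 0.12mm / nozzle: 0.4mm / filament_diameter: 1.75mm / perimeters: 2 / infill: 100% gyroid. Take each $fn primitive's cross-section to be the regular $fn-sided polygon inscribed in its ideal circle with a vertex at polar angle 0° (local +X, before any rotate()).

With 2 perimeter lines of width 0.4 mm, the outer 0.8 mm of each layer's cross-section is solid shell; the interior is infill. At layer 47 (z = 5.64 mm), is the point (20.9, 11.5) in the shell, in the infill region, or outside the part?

At z = 5.64 mm: the cylinder: section is a regular 32-gon, circumradius r=3.5; the cube at (10.5, -3) is present — its section is the full 12.5×28.5 rectangle; the cylinder at (-3, 3) is not intersected at this z (z outside [6, 14.5]); the r=6 cylinder at (3, -1) gives a regular 32-gon of circumradius 6 (constant along its height); Combining (union): the regions partially overlap (shared area 35.58 mm²), so overlapping operands fuse into one piece — 2 connected regions. Overall, the cross-section has 2 separate islands. The nearest boundary edge runs (23.00, 25.50)→(23.00, -3.00); distance from the point to it = 2.10 mm. (Shell/infill is judged within the island containing the point — the largest one.) The point is inside the cross-section and 2.10 mm from the nearest boundary — more than the 0.8 mm shell width (2 × 0.4), so it's in the infill interior.

infill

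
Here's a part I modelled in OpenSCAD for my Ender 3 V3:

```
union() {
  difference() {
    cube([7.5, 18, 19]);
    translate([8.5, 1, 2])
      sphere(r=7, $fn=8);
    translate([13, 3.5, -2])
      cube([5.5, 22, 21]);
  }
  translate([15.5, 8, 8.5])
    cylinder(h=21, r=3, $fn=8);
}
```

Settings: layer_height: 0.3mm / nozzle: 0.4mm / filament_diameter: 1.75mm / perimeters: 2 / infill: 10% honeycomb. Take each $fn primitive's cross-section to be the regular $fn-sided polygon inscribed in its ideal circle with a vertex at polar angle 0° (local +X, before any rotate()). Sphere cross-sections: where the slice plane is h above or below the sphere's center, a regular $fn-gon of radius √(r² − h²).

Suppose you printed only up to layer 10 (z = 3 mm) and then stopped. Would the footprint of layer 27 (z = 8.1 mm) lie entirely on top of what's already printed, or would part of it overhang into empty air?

Compare the two slices. At z = 3: the cube is present — its section is the full 7.5×18 rectangle (area 135.00 mm²); the sphere at (8.5, 1): section is a regular 8-gon, circumradius = √(r²−h²) = √(7²−1²) = 6.928 (area = (8/2)·6.928²·sin(360°/8) = 135.76 mm²); the cube at (13, 3.5) (footprint 5.5×22) is included at this height (area 121.00 mm²); Subtracting the remaining from the first: starting from the 7.5×18 cube (135.00 mm²), the r=7 sphere at (8.5, 1) partially overlaps it — only the 32.94 mm² overlap (of its 135.76 mm²) is removed, clipping the outline; the 5.5×22 cube at (13, 3.5) misses the remaining region (no effect) — area = 102.06 mm²; the cylinder at (15.5, 8) is not intersected at this z (z outside [8.5, 29.5]); Combining (union): only the result so far is present, so the union is just that shape — area = 102.06 mm². At z = 8.1: the 7.5×18 cube contributes its full rectangle (area 135.00 mm²); the sphere at (8.5, 1): section is a regular 8-gon, circumradius = √(r²−h²) = √(7²−6.1²) = 3.434 (area = (8/2)·3.434²·sin(360°/8) = 33.35 mm²); the cube at (13, 3.5) is present — its section is the full 5.5×22 rectangle (area 121.00 mm²); After the difference (first − rest): starting from the 7.5×18 cube (135.00 mm²), the r=7 sphere at (8.5, 1) partially overlaps it — only the 7.34 mm² overlap (of its 33.35 mm²) is removed, clipping the outline; the 5.5×22 cube at (13, 3.5) misses the remaining region (no effect) — area = 127.66 mm²; the cylinder at (15.5, 8) is absent (z outside [8.5, 29.5]); Merging all regions: only the result so far is present, so the union is just that shape — area = 127.66 mm². Checking containment: at z = 8.1 the cross-section extends beyond the z = 3 cross-section by about 25.60 mm².

part overhangs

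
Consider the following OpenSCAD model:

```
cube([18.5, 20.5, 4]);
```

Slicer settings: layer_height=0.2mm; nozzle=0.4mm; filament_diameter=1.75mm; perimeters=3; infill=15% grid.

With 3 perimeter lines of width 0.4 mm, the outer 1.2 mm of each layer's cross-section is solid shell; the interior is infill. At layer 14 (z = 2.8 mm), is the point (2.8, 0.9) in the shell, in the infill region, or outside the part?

shell

At z = 2.8 mm: the 18.5×20.5 cube contributes its full rectangle. Overall, the cross-section is a single solid region. The nearest boundary edge runs (0.00, 0.00)→(18.50, 0.00); distance from the point to it = 0.90 mm. The point is inside the cross-section, 0.90 mm from the nearest boundary — within the 1.2 mm shell band (3 × 0.4).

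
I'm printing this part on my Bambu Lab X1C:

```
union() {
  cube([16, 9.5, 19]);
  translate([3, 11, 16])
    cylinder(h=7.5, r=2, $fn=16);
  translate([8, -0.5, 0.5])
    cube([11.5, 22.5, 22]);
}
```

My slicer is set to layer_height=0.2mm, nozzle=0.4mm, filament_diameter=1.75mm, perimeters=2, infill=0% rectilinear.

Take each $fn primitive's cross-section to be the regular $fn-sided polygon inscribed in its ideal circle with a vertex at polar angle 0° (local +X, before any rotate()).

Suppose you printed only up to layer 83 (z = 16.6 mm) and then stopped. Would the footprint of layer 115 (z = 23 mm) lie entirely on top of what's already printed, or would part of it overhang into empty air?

entirely on top

Compare the two slices. At z = 16.6: the 16×9.5 cube contributes its full rectangle (area 152.00 mm²); the r=2 cylinder at (3, 11) contributes a regular 16-gon of circumradius 2 (area = (16/2)·2.000²·sin(360°/16) = 12.25 mm²); the 11.5×22.5 cube at (8, -0.5) contributes its full rectangle (area 258.75 mm²); Combining (union): the regions partially overlap — summed areas 423.00 mm² minus the doubly-counted overlap 76.83 mm² gives 346.17 mm² — area = 346.17 mm². At z = 23: the cube does not reach this height (z outside [0, 19]); the r=2 cylinder at (3, 11) contributes a regular 16-gon of circumradius 2 (area = (16/2)·2.000²·sin(360°/16) = 12.25 mm²); the cube at (8, -0.5) does not reach this height (z outside [0.5, 22.5]); Combining (union): only the r=2 cylinder at (3, 11) is present, so the union is just that shape — area = 12.25 mm². Checking containment: the cross-section at z = 23 is a subset of the cross-section at z = 16.6.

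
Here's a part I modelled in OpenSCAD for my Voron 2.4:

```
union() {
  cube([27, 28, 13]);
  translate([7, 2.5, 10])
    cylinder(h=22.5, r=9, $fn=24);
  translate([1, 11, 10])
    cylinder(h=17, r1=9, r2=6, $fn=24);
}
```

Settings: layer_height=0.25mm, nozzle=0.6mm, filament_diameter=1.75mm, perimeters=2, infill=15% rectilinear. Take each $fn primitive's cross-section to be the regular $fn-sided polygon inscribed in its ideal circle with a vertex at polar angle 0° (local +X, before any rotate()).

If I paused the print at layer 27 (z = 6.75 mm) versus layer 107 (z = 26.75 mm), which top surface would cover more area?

layer 27 (z = 6.75 mm)

Layer 27 (z = 6.75): the 27×28 cube contributes its full rectangle (area 756.00 mm²); the cylinder at (7, 2.5) does not reach this height (z outside [10, 32.5]); the cone at (1, 11) is not intersected at this z (z outside [10, 27]); Merging all regions: only the 27×28 cube is present, so the union is just that shape — area = 756.00 mm². So its area = 756.00 mm². Layer 107 (z = 26.75): the cube is not intersected at this z (z outside [0, 13]); the r=9 cylinder at (7, 2.5) contributes a regular 24-gon of circumradius 9 (area = (24/2)·9.000²·sin(360°/24) = 251.57 mm²); the cone at (1, 11) contributes a regular 24-gon of circumradius 6.044 (interpolated between r1=9 and r2=6 at t=0.985) (area = (24/2)·6.044²·sin(360°/24) = 113.46 mm²); Taking the union: the regions partially overlap — summed areas 365.03 mm² minus the doubly-counted overlap 32.75 mm² gives 332.28 mm² — area = 332.28 mm². So its area = 332.28 mm². Layer 27 is larger (756.00 vs 332.28 mm²).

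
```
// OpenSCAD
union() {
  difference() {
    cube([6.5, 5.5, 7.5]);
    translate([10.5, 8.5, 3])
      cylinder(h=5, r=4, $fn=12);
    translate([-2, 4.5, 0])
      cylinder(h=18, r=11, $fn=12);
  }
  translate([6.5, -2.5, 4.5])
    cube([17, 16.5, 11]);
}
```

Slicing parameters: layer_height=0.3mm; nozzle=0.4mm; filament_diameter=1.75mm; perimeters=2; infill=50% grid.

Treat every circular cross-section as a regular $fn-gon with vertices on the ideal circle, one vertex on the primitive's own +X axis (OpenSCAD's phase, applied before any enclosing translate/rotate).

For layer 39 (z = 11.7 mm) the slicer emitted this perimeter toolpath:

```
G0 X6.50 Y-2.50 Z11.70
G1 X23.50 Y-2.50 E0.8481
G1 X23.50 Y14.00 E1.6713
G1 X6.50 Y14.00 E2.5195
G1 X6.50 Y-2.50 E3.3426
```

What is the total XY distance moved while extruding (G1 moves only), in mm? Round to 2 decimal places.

67.00 mm

Sum the Euclidean lengths of each G1 segment: total = 67.00 mm.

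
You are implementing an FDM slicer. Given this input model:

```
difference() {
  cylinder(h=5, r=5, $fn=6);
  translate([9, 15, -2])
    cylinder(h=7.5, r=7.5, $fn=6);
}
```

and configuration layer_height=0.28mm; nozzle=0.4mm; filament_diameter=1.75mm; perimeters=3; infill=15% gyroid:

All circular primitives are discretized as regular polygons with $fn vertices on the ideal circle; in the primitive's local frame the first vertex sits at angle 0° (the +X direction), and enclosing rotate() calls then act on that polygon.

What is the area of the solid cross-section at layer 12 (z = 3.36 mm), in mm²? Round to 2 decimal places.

At z = 3.36 mm: the r=5 cylinder contributes a regular 6-gon of circumradius 5 (area = (6/2)·5.000²·sin(360°/6) = 64.95 mm²); the r=7.5 cylinder at (9, 15) gives a regular 6-gon of circumradius 7.5 (constant along its height) (area = (6/2)·7.500²·sin(360°/6) = 146.14 mm²); After the difference (first − rest): starting from the r=5 cylinder (64.95 mm²), the r=7.5 cylinder at (9, 15) misses the remaining region (no effect) — area = 64.95 mm². Overall, the cross-section is a single solid region. Net area = 64.95 mm².

64.95 mm²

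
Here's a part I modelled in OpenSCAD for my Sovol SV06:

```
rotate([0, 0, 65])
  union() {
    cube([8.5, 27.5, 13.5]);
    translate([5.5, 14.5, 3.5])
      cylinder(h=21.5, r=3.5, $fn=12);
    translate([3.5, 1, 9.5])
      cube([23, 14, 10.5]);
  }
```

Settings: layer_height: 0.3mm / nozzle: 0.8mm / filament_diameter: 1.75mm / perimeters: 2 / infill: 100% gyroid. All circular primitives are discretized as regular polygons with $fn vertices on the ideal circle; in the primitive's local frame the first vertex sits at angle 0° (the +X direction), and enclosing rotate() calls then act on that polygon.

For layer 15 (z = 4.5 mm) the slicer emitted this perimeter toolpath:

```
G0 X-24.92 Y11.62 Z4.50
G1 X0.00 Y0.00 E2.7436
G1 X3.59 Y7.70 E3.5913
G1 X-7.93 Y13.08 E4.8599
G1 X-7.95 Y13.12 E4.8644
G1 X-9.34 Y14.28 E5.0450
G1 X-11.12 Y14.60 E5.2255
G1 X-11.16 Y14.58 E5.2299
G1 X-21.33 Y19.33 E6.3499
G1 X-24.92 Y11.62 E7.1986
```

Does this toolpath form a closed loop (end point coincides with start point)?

Start point (G0): (-24.92, 11.62). End point (last G1): the path returns to the start — closed.

yes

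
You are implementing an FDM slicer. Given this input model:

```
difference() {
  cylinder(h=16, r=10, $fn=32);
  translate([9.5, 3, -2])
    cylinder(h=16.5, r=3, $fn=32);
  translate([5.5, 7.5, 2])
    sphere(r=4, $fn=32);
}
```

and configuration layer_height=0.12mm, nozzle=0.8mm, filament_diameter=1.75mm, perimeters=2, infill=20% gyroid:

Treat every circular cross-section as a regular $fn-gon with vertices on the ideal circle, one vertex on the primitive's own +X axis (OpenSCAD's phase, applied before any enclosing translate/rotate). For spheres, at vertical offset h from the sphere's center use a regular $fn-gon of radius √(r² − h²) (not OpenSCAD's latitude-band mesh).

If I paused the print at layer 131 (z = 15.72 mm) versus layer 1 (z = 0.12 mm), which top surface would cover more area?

Layer 131 (z = 15.72): the r=10 cylinder contributes a regular 32-gon of circumradius 10 (area = (32/2)·10.000²·sin(360°/32) = 312.14 mm²); the cylinder at (9.5, 3) is not intersected at this z (z outside [-2, 14.5]); the sphere at (5.5, 7.5) is not intersected at this z (|z−center|=13.720 > r=4); After the difference (first − rest): none of the subtracted shapes is present at this height, so the r=10 cylinder is unchanged — area = 312.14 mm². So its area = 312.14 mm². Layer 1 (z = 0.12): the r=10 cylinder gives a regular 32-gon of circumradius 10 (constant along its height) (area = (32/2)·10.000²·sin(360°/32) = 312.14 mm²); the cylinder at (9.5, 3): section is a regular 32-gon, circumradius r=3 (area = (32/2)·3.000²·sin(360°/32) = 28.09 mm²); the r=4 sphere at (5.5, 7.5) contributes a regular 32-gon of circumradius √(4²−1.88²) = 3.531 (area = (32/2)·3.531²·sin(360°/32) = 38.91 mm²); After the difference (first − rest): starting from the r=10 cylinder (312.14 mm²), the r=3 cylinder at (9.5, 3) partially overlaps it — only the 13.18 mm² overlap (of its 28.09 mm²) is removed, clipping the outline; the r=4 sphere at (5.5, 7.5) partially overlaps it — only the 21.92 mm² overlap (of its 38.91 mm²) is removed, clipping the outline — area = 277.04 mm². So its area = 277.04 mm². Layer 131 is larger (312.14 vs 277.04 mm²).

layer 131 (z = 15.72 mm)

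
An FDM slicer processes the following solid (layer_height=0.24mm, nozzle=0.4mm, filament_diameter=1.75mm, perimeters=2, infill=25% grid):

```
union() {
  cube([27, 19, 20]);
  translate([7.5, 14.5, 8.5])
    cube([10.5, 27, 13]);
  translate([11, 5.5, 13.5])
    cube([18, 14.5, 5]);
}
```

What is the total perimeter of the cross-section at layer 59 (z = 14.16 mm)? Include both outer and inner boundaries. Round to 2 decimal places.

141.00 mm

At z = 14.16 mm: the cube is present — its section is the full 27×19 rectangle (perimeter 92.00 mm); the cube at (7.5, 14.5) (footprint 10.5×27) is included at this height (perimeter 75.00 mm); the cube at (11, 5.5) is present — its section is the full 18×14.5 rectangle (perimeter 65.00 mm); Merging all regions: the regions partially overlap (shared area 270.25 mm²), so the edge portions inside another operand are dropped and the merged outline is re-measured after clipping — boundary = 141.00 mm. Overall, the cross-section is a single solid region. Total boundary length (outer) = 141.00 mm.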